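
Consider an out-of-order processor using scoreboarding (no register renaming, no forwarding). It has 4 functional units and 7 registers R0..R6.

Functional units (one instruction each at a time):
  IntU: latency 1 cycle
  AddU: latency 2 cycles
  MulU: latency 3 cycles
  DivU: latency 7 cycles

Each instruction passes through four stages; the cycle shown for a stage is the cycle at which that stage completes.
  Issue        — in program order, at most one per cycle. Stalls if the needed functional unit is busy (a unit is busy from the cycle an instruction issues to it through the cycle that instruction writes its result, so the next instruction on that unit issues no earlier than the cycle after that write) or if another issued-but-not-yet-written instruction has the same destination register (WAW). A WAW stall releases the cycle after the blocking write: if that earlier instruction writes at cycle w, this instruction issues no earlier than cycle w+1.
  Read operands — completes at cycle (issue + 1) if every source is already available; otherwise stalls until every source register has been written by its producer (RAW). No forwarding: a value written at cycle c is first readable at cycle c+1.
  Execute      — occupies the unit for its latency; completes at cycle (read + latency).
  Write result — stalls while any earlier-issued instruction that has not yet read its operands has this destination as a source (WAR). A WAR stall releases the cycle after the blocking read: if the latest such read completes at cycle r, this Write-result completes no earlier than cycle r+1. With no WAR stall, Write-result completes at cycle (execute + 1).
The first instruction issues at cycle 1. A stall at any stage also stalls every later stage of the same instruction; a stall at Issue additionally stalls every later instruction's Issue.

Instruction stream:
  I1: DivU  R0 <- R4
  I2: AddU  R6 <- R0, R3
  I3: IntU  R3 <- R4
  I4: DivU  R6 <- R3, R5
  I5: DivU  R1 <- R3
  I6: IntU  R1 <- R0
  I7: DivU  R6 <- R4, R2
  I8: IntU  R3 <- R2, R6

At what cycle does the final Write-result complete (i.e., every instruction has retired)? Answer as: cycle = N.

  I1 | 1 | 2 | 9 | 10
  I2 | 2 | 11 | 13 | 14   RAW R0: wait I1 write@10
  I3 | 3 | 4 | 5 | 12   WAR R3: wait I2 read@11
  I4 | 15 | 16 | 23 | 24   WAW R6: wait I2 write@14
  I5 | 25 | 26 | 33 | 34   struct: DivU busy until I4 writes@24
  I6 | 35 | 36 | 37 | 38   WAW R1: wait I5 write@34
  I7 | 36 | 37 | 44 | 45
  I8 | 39 | 46 | 47 | 48   struct: IntU busy until I6 writes@38 · RAW R6: wait I7 write@45

cycle = 48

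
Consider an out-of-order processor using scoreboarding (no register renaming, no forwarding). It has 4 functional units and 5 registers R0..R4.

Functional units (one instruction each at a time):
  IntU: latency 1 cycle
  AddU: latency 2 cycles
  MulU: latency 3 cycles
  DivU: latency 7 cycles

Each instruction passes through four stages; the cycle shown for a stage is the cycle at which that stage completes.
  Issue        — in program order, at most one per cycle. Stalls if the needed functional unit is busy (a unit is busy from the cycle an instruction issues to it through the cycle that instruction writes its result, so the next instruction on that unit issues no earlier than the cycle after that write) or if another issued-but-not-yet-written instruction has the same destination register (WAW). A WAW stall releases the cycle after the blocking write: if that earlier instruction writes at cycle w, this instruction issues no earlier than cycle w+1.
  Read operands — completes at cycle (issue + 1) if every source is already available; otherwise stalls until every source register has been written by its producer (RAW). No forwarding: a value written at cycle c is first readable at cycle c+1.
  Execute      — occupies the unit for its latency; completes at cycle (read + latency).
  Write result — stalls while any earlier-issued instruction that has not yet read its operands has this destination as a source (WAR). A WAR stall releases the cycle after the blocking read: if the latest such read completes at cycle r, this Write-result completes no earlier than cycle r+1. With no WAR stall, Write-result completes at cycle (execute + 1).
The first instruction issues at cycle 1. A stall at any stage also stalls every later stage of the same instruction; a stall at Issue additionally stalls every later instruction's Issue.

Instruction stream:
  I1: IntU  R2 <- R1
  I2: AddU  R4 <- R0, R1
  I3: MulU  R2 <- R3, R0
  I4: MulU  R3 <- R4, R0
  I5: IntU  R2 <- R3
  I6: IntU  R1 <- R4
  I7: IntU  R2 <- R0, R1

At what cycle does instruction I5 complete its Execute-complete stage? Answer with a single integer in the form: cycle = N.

cycle = 18

I1 -> (1, 2, 3, 4)
I2 -> (2, 3, 5, 6)
I3 -> (5, 6, 9, 10)  // WAW R2: wait I1 write@4
I4 -> (11, 12, 15, 16)  // struct: MulU busy until I3 writes@10
I5 -> (12, 17, 18, 19)  // RAW R3: wait I4 write@16
I6 -> (20, 21, 22, 23)  // struct: IntU busy until I5 writes@19
I7 -> (24, 25, 26, 27)  // struct: IntU busy until I6 writes@23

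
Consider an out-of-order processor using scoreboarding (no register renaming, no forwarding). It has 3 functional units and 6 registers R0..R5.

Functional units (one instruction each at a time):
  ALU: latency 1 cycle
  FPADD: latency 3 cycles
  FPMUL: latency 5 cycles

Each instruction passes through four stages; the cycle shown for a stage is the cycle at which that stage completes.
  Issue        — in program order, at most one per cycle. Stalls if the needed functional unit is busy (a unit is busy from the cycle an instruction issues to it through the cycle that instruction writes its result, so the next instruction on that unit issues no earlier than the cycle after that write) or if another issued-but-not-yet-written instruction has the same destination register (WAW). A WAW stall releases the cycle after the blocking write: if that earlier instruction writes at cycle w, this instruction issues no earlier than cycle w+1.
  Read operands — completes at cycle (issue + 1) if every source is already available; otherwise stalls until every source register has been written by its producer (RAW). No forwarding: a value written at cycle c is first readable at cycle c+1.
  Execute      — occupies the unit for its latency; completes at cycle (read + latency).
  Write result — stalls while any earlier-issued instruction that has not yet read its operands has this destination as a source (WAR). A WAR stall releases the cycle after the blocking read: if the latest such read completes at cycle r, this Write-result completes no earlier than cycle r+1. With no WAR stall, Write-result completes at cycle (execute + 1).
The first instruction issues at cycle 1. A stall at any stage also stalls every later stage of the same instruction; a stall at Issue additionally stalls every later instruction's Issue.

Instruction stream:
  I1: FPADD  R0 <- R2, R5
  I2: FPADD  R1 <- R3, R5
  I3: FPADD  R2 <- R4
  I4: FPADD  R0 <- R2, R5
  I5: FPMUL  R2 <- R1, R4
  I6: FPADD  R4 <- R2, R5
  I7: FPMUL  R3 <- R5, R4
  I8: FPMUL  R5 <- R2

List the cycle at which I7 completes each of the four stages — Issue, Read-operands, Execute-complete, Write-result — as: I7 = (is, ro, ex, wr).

I7 = (28, 33, 38, 39)

cycle 1: issue I1 (FPADD)
cycle 2: I1 read-ops
cycle 5: I1 finished on FPADD
cycle 6: I1→R0
cycle 7: issue I2 (FPADD)
cycle 8: I2 read-ops
cycle 11: I2 finished on FPADD
cycle 12: I2→R1
cycle 13: issue I3 (FPADD)
cycle 14: I3 read-ops
cycle 17: I3 finished on FPADD
cycle 18: I3→R2
cycle 19: issue I4 (FPADD)
cycle 20: I4 read-ops · issue I5 (FPMUL)
cycle 21: I5 read-ops
cycle 23: I4 finished on FPADD
cycle 24: I4→R0
cycle 25: issue I6 (FPADD)
cycle 26: I5 finished on FPMUL
cycle 27: I5→R2
cycle 28: I6 read-ops · issue I7 (FPMUL)
cycle 31: I6 finished on FPADD
cycle 32: I6→R4
cycle 33: I7 read-ops
cycle 38: I7 finished on FPMUL
cycle 39: I7→R3
cycle 40: issue I8 (FPMUL)
cycle 41: I8 read-ops
cycle 46: I8 finished on FPMUL
cycle 47: I8→R5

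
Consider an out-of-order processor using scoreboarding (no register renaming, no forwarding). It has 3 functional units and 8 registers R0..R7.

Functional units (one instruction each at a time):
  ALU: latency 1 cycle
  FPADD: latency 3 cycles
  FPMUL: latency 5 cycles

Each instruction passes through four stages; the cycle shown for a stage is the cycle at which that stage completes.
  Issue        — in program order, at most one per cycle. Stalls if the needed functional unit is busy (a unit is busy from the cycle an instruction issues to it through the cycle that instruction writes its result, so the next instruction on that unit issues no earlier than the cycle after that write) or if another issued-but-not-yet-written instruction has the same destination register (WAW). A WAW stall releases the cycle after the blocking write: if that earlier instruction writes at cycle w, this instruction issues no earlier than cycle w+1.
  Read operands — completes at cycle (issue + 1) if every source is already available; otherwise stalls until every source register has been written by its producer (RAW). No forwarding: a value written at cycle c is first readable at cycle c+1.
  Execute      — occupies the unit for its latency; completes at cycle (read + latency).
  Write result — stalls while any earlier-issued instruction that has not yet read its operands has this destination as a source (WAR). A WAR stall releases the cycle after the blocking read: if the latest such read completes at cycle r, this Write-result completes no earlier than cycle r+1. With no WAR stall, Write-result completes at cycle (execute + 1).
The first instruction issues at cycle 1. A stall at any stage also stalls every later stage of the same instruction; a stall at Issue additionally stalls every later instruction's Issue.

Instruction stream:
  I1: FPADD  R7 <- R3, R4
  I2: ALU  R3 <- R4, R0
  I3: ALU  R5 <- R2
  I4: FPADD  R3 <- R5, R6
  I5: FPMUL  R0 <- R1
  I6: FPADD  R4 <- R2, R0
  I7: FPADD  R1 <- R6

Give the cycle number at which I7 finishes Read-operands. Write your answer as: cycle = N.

cycle = 22

t=1  I1 issues→FPADD
t=2  I1 reads · I2 issues→ALU
t=3  I2 reads
t=4  I2 exec-done
t=5  I1 exec-done · I2 writes R3
t=6  I1 writes R7 · I3 issues→ALU
t=7  I3 reads · I4 issues→FPADD
t=8  I3 exec-done · I5 issues→FPMUL
t=9  I3 writes R5 · I5 reads
t=10  I4 reads
t=13  I4 exec-done
t=14  I4 writes R3 · I5 exec-done
t=15  I5 writes R0 · I6 issues→FPADD
t=16  I6 reads
t=19  I6 exec-done
t=20  I6 writes R4
t=21  I7 issues→FPADD
t=22  I7 reads
t=25  I7 exec-done
t=26  I7 writes R1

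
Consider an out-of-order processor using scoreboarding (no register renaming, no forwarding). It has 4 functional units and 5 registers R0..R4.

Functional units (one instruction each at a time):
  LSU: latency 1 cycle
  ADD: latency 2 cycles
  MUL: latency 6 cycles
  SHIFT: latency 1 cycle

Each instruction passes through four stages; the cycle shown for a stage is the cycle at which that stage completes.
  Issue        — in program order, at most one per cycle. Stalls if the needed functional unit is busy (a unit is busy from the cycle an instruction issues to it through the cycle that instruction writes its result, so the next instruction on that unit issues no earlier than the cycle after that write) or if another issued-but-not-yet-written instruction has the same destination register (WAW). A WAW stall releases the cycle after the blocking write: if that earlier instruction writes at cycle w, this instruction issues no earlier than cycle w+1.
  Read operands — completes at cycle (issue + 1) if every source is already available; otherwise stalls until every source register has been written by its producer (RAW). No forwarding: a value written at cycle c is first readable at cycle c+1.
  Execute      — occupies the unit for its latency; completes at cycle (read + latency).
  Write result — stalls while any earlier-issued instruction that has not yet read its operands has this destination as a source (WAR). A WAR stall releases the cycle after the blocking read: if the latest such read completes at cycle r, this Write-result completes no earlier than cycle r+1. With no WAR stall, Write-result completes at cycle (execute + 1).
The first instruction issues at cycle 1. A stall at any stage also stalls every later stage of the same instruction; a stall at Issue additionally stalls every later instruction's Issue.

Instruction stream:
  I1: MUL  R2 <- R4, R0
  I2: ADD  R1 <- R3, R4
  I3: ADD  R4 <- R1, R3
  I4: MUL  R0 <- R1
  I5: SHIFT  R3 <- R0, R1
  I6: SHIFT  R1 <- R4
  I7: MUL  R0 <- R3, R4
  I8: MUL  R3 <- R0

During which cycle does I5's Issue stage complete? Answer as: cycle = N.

cycle = 11

I1  is:1  ro:2  ex:8  wr:9
I2  is:2  ro:3  ex:5  wr:6
I3  is:7  ro:8  ex:10  wr:11  — struct: ADD busy until I2 writes@6
I4  is:10  ro:11  ex:17  wr:18  — struct: MUL busy until I1 writes@9
I5  is:11  ro:19  ex:20  wr:21  — RAW R0: wait I4 write@18
I6  is:22  ro:23  ex:24  wr:25  — struct: SHIFT busy until I5 writes@21
I7  is:23  ro:24  ex:30  wr:31
I8  is:32  ro:33  ex:39  wr:40  — struct: MUL busy until I7 writes@31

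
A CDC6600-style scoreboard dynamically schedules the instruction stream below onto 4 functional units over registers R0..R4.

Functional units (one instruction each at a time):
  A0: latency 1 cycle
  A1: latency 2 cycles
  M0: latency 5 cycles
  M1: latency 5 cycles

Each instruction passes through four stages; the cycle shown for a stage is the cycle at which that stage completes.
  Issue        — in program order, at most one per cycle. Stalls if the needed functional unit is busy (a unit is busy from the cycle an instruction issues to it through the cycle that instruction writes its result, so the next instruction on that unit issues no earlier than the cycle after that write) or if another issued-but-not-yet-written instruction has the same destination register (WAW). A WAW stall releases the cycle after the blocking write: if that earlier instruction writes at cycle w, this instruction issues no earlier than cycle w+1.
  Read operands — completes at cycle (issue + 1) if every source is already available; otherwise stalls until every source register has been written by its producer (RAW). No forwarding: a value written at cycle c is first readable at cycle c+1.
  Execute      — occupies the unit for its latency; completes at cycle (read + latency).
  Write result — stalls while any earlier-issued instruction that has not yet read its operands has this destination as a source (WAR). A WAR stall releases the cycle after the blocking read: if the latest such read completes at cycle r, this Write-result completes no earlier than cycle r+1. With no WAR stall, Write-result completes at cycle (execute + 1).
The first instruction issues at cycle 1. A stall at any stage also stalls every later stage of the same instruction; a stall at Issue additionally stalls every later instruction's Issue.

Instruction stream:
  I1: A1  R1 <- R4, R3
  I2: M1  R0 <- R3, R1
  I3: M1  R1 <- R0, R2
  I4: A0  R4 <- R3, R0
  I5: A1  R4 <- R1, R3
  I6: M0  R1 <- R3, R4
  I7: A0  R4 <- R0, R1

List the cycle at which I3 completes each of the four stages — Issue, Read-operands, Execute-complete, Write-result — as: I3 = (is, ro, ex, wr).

I3 = (13, 14, 19, 20)

I1 -> (1, 2, 4, 5)
I2 -> (2, 6, 11, 12)  // RAW R1: wait I1 write@5
I3 -> (13, 14, 19, 20)  // struct: M1 busy until I2 writes@12
I4 -> (14, 15, 16, 17)
I5 -> (18, 21, 23, 24)  // WAW R4: wait I4 write@17, RAW R1: wait I3 write@20
I6 -> (21, 25, 30, 31)  // WAW R1: wait I3 write@20, RAW R4: wait I5 write@24
I7 -> (25, 32, 33, 34)  // WAW R4: wait I5 write@24, RAW R1: wait I6 write@31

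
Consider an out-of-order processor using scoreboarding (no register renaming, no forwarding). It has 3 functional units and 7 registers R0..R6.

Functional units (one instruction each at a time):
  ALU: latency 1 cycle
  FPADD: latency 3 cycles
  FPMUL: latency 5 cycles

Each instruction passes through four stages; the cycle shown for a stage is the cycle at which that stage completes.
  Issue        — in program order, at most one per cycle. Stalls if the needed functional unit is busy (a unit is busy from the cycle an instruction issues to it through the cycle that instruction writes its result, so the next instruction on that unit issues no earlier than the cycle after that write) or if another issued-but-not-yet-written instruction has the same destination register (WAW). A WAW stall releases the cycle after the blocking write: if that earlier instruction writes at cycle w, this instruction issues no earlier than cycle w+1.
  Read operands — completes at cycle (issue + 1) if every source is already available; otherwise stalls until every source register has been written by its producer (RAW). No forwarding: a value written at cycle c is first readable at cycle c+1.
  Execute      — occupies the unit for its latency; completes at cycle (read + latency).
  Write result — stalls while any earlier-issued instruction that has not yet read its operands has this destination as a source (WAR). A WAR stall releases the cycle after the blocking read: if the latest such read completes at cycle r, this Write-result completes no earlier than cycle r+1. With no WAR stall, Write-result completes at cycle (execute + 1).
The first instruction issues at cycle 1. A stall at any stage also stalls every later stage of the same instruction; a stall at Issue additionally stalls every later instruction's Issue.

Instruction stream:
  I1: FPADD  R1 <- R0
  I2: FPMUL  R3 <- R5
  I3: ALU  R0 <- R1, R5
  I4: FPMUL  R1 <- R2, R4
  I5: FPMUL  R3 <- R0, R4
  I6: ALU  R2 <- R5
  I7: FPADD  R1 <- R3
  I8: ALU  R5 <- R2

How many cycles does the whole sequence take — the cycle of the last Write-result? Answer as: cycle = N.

cycle = 30

  I1 | 1 | 2 | 5 | 6
  I2 | 2 | 3 | 8 | 9
  I3 | 3 | 7 | 8 | 9   RAW R1: wait I1 write@6
  I4 | 10 | 11 | 16 | 17   struct: FPMUL busy until I2 writes@9
  I5 | 18 | 19 | 24 | 25   struct: FPMUL busy until I4 writes@17
  I6 | 19 | 20 | 21 | 22
  I7 | 20 | 26 | 29 | 30   RAW R3: wait I5 write@25
  I8 | 23 | 24 | 25 | 26   struct: ALU busy until I6 writes@22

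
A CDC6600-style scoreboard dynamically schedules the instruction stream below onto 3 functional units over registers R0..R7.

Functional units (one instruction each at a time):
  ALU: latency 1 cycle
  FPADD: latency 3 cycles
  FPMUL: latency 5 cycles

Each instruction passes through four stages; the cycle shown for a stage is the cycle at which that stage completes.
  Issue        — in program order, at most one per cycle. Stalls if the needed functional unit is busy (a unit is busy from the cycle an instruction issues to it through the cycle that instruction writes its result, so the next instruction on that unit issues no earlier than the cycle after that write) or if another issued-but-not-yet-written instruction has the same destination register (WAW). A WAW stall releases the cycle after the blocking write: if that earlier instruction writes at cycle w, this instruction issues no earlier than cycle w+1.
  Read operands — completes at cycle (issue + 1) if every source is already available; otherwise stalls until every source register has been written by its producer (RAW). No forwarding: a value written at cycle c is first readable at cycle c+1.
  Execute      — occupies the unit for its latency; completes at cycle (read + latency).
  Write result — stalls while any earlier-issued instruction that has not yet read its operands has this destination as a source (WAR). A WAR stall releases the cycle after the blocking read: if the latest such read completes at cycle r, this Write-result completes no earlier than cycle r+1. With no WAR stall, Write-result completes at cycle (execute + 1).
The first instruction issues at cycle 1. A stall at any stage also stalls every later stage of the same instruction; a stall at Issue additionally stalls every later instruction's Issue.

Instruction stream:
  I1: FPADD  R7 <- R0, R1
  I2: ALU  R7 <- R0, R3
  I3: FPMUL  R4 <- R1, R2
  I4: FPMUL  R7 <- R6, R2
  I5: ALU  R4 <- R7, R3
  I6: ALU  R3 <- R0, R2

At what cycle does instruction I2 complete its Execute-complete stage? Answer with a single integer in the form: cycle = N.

I1 -> (1, 2, 5, 6)
I2 -> (7, 8, 9, 10)  // WAW R7: wait I1 write@6
I3 -> (8, 9, 14, 15)
I4 -> (16, 17, 22, 23)  // struct: FPMUL busy until I3 writes@15
I5 -> (17, 24, 25, 26)  // RAW R7: wait I4 write@23
I6 -> (27, 28, 29, 30)  // struct: ALU busy until I5 writes@26

cycle = 9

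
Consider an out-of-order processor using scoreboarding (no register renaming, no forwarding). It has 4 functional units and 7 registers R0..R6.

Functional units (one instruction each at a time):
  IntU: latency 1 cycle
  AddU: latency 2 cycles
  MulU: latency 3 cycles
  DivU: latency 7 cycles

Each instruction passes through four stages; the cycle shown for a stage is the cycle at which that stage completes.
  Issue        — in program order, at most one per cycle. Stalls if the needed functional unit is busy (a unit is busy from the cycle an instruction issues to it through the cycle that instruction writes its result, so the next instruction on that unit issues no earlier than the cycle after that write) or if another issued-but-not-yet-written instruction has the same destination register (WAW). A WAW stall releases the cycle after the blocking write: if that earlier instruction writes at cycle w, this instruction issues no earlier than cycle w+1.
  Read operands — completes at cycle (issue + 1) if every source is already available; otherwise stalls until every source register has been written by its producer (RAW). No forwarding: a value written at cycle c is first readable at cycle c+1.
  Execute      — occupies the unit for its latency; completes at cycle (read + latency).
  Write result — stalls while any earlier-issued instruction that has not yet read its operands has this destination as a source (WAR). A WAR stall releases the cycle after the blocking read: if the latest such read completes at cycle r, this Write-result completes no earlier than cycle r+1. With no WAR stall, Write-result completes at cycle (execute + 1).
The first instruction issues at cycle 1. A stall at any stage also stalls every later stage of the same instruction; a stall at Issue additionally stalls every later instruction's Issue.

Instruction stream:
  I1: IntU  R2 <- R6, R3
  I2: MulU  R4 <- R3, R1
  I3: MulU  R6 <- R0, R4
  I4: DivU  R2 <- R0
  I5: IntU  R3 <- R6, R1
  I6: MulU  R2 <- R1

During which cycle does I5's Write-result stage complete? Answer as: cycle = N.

I1  is:1  ro:2  ex:3  wr:4
I2  is:2  ro:3  ex:6  wr:7
I3  is:8  ro:9  ex:12  wr:13  — struct: MulU busy until I2 writes@7
I4  is:9  ro:10  ex:17  wr:18
I5  is:10  ro:14  ex:15  wr:16  — RAW R6: wait I3 write@13
I6  is:19  ro:20  ex:23  wr:24  — WAW R2: wait I4 write@18

cycle = 16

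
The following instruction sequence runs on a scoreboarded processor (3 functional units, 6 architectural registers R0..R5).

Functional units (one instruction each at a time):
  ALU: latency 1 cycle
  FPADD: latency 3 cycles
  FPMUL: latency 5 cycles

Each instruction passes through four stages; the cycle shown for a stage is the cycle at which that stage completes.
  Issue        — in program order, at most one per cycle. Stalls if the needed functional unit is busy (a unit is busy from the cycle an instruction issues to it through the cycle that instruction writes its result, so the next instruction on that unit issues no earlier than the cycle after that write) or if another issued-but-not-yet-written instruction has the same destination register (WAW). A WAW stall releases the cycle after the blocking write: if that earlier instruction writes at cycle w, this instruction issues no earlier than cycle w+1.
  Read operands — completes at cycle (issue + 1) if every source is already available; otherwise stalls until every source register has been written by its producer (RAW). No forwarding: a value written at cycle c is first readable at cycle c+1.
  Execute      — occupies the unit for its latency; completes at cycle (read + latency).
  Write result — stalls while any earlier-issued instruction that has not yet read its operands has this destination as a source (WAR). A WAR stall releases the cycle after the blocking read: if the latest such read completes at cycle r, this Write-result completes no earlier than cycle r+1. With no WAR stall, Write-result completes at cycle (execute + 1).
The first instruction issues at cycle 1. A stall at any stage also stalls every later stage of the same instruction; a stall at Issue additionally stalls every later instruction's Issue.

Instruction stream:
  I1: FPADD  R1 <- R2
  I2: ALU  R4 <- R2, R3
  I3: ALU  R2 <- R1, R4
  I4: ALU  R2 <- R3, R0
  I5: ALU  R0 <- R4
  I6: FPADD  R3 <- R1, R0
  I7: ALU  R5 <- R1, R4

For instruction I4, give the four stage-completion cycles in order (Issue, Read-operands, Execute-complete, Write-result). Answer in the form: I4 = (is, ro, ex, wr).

1) issue 1, read 2, done 5, write 6
2) issue 2, read 3, done 4, write 5
3) issue 6, read 7, done 8, write 9  <struct: ALU busy until I2 writes@5>
4) issue 10, read 11, done 12, write 13  <struct: ALU busy until I3 writes@9>
5) issue 14, read 15, done 16, write 17  <struct: ALU busy until I4 writes@13>
6) issue 15, read 18, done 21, write 22  <RAW R0: wait I5 write@17>
7) issue 18, read 19, done 20, write 21  <struct: ALU busy until I5 writes@17>

I4 = (10, 11, 12, 13)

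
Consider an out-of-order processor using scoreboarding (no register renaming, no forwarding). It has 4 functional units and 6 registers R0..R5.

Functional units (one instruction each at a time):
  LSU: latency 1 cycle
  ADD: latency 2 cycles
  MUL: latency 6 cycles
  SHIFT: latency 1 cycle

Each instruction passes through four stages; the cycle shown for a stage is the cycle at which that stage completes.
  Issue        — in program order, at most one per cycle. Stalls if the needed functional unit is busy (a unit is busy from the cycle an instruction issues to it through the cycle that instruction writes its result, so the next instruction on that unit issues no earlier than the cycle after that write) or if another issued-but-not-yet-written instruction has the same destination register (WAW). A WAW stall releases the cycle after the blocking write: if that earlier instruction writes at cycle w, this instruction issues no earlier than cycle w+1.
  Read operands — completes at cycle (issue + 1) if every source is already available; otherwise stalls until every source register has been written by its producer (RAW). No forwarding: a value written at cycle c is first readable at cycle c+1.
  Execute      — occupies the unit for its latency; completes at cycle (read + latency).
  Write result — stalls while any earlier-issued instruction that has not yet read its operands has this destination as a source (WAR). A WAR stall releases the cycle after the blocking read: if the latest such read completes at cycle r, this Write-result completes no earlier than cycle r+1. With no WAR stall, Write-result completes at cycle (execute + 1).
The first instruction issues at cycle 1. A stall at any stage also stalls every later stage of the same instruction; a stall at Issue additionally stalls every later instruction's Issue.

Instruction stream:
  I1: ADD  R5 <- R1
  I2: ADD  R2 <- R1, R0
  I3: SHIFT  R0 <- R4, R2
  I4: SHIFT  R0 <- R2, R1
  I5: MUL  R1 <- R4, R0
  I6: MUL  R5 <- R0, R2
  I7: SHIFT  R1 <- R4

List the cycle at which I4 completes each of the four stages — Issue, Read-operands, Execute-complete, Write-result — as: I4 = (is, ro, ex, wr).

t=1  I1→ADD
t=2  I1 RO
t=4  I1 EX
t=5  I1 WR R5
t=6  I2→ADD
t=7  I2 RO | I3→SHIFT
t=9  I2 EX
t=10  I2 WR R2
t=11  I3 RO
t=12  I3 EX
t=13  I3 WR R0
t=14  I4→SHIFT
t=15  I4 RO | I5→MUL
t=16  I4 EX
t=17  I4 WR R0
t=18  I5 RO
t=24  I5 EX
t=25  I5 WR R1
t=26  I6→MUL
t=27  I6 RO | I7→SHIFT
t=28  I7 RO
t=29  I7 EX
t=30  I7 WR R1
t=33  I6 EX
t=34  I6 WR R5

I4 = (14, 15, 16, 17)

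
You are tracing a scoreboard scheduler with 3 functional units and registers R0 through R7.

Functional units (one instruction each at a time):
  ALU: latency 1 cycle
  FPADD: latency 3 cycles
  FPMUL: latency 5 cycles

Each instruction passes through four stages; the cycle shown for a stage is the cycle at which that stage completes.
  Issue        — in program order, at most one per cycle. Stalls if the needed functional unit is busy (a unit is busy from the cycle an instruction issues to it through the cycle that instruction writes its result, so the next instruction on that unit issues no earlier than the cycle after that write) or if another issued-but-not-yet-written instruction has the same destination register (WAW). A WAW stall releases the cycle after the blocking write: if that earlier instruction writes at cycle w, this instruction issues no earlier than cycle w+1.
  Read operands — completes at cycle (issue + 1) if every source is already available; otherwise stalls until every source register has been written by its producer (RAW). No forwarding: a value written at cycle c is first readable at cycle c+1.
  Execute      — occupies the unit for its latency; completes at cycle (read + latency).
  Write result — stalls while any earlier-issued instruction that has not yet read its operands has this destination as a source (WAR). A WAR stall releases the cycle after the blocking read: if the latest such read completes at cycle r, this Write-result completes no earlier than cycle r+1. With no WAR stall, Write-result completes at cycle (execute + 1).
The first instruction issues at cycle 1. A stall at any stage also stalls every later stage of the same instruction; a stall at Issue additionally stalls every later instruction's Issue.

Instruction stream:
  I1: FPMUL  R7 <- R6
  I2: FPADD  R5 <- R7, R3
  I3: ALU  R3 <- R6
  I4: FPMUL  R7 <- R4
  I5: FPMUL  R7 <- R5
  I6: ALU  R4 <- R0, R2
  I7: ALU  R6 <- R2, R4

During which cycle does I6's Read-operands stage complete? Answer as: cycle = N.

cycle = 19

t=1  issue I1 (FPMUL)
t=2  I1 read-ops | issue I2 (FPADD)
t=3  issue I3 (ALU)
t=4  I3 read-ops
t=5  I3 finished on ALU
t=7  I1 finished on FPMUL
t=8  I1→R7
t=9  I2 read-ops | issue I4 (FPMUL)
t=10  I3→R3 | I4 read-ops
t=12  I2 finished on FPADD
t=13  I2→R5
t=15  I4 finished on FPMUL
t=16  I4→R7
t=17  issue I5 (FPMUL)
t=18  I5 read-ops | issue I6 (ALU)
t=19  I6 read-ops
t=20  I6 finished on ALU
t=21  I6→R4
t=22  issue I7 (ALU)
t=23  I5 finished on FPMUL | I7 read-ops
t=24  I5→R7 | I7 finished on ALU
t=25  I7→R6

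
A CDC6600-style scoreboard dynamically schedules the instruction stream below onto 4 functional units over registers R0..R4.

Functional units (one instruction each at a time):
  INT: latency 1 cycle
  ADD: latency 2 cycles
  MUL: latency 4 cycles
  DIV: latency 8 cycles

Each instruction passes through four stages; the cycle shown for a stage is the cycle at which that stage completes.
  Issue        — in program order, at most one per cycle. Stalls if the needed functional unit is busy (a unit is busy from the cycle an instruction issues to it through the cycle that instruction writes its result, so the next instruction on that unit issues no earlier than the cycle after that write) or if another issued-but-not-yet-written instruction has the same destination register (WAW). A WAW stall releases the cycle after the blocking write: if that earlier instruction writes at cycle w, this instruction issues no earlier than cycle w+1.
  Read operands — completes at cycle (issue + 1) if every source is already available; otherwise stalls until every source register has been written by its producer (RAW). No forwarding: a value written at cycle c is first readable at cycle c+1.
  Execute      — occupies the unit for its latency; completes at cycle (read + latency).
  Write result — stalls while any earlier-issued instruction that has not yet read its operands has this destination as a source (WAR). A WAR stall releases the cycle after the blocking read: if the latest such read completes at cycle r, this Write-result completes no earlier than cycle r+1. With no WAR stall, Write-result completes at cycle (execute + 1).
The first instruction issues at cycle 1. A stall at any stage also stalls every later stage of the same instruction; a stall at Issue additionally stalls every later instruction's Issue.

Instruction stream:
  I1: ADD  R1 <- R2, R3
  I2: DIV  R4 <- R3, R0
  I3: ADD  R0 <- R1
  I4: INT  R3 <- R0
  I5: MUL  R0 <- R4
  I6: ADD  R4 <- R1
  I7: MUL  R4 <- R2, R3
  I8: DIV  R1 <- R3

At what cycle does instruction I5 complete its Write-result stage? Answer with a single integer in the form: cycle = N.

cycle = 18

t=1  issue I1 (ADD)
t=2  I1 read-ops · issue I2 (DIV)
t=3  I2 read-ops
t=4  I1 finished on ADD
t=5  I1→R1
t=6  issue I3 (ADD)
t=7  I3 read-ops · issue I4 (INT)
t=9  I3 finished on ADD
t=10  I3→R0
t=11  I2 finished on DIV · I4 read-ops · issue I5 (MUL)
t=12  I2→R4 · I4 finished on INT
t=13  I4→R3 · I5 read-ops · issue I6 (ADD)
t=14  I6 read-ops
t=16  I6 finished on ADD
t=17  I5 finished on MUL · I6→R4
t=18  I5→R0
t=19  issue I7 (MUL)
t=20  I7 read-ops · issue I8 (DIV)
t=21  I8 read-ops
t=24  I7 finished on MUL
t=25  I7→R4
t=29  I8 finished on DIV
t=30  I8→R1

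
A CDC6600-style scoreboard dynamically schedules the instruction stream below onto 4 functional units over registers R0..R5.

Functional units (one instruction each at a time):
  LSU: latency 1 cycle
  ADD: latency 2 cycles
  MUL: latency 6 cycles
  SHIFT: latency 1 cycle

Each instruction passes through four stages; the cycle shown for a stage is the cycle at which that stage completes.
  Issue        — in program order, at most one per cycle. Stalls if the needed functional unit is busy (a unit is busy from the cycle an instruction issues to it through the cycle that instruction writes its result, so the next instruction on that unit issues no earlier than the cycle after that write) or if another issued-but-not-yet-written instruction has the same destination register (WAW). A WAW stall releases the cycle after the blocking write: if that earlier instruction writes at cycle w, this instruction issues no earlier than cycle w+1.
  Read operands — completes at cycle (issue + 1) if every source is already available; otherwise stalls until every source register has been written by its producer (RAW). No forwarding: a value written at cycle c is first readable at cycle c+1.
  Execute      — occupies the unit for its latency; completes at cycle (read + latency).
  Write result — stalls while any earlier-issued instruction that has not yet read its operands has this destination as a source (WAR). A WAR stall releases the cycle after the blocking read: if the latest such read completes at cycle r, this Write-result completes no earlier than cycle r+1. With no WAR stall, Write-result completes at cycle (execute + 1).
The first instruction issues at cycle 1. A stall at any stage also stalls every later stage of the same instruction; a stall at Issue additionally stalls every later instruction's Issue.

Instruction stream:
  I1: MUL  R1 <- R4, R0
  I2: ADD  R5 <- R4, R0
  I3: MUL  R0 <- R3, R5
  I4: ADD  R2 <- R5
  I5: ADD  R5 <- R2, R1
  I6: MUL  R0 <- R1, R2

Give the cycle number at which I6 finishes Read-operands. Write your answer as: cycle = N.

cycle = 20

[1] I1→MUL
[2] I1 RO, I2→ADD
[3] I2 RO
[5] I2 EX
[6] I2 WR R5
[8] I1 EX
[9] I1 WR R1
[10] I3→MUL
[11] I3 RO, I4→ADD
[12] I4 RO
[14] I4 EX
[15] I4 WR R2
[16] I5→ADD
[17] I3 EX, I5 RO
[18] I3 WR R0
[19] I5 EX, I6→MUL
[20] I5 WR R5, I6 RO
[26] I6 EX
[27] I6 WR R0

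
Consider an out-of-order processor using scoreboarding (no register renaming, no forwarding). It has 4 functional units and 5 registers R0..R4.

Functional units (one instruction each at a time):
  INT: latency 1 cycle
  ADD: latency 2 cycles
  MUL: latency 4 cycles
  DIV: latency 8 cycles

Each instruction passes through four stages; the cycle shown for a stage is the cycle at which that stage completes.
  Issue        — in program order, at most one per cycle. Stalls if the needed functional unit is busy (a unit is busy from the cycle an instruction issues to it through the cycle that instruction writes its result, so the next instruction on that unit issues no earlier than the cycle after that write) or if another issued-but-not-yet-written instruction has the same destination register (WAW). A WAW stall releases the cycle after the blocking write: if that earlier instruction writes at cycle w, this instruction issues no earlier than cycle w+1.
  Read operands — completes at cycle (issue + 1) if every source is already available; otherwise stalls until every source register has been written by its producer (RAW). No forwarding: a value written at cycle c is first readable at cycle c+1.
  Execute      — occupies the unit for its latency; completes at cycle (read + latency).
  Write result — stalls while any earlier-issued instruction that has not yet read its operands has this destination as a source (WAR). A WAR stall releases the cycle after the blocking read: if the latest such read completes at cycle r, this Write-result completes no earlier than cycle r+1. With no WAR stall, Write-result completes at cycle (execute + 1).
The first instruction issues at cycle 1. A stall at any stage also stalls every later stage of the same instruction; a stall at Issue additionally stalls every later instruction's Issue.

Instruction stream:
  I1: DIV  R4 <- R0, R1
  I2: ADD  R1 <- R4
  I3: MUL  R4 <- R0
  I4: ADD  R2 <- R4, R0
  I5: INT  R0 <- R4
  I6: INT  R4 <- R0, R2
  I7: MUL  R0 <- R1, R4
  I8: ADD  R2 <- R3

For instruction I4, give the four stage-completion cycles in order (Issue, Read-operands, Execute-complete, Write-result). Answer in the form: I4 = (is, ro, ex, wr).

[1] issue I1 (DIV)
[2] I1 read-ops; issue I2 (ADD)
[10] I1 finished on DIV
[11] I1→R4
[12] I2 read-ops; issue I3 (MUL)
[13] I3 read-ops
[14] I2 finished on ADD
[15] I2→R1
[16] issue I4 (ADD)
[17] I3 finished on MUL; issue I5 (INT)
[18] I3→R4
[19] I4 read-ops; I5 read-ops
[20] I5 finished on INT
[21] I4 finished on ADD; I5→R0
[22] I4→R2; issue I6 (INT)
[23] I6 read-ops; issue I7 (MUL)
[24] I6 finished on INT; issue I8 (ADD)
[25] I6→R4; I8 read-ops
[26] I7 read-ops
[27] I8 finished on ADD
[28] I8→R2
[30] I7 finished on MUL
[31] I7→R0

I4 = (16, 19, 21, 22)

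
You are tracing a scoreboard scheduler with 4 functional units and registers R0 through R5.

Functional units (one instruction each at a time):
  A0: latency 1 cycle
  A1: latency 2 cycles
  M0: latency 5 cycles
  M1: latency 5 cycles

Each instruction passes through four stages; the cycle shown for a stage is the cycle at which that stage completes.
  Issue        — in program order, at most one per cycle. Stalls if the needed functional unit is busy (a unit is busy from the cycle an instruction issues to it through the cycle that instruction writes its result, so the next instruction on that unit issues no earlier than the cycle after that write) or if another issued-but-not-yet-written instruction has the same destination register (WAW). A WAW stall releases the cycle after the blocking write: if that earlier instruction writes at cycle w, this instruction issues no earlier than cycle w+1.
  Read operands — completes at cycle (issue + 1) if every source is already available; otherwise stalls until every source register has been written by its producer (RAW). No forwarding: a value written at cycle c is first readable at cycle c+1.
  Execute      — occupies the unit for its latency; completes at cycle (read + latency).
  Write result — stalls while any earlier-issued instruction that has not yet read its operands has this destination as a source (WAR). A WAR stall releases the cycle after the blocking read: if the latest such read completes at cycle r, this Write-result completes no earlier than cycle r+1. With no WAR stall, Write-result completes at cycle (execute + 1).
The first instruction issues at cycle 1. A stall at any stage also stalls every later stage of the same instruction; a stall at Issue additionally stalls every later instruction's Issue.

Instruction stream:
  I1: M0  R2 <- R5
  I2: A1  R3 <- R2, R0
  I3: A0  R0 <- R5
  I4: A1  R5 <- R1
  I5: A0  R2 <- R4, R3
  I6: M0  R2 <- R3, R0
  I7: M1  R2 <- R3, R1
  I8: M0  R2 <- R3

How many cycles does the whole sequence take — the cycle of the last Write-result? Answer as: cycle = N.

cycle = 41

t=1  issue I1 (M0)
t=2  I1 read-ops · issue I2 (A1)
t=3  issue I3 (A0)
t=4  I3 read-ops
t=5  I3 finished on A0
t=7  I1 finished on M0
t=8  I1→R2
t=9  I2 read-ops
t=10  I3→R0
t=11  I2 finished on A1
t=12  I2→R3
t=13  issue I4 (A1)
t=14  I4 read-ops · issue I5 (A0)
t=15  I5 read-ops
t=16  I4 finished on A1 · I5 finished on A0
t=17  I4→R5 · I5→R2
t=18  issue I6 (M0)
t=19  I6 read-ops
t=24  I6 finished on M0
t=25  I6→R2
t=26  issue I7 (M1)
t=27  I7 read-ops
t=32  I7 finished on M1
t=33  I7→R2
t=34  issue I8 (M0)
t=35  I8 read-ops
t=40  I8 finished on M0
t=41  I8→R2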